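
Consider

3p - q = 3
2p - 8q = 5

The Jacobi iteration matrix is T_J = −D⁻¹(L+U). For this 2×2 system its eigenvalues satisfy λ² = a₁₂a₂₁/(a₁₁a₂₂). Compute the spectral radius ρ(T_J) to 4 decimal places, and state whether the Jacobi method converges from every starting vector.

0.2887

a₁₂a₂₁/(a₁₁a₂₂) = (-1)·(2) / ((3)·(-8)) = 0.083333
ρ = √|0.083333| = √0.083333 = 0.2887
ρ < 1, so Jacobi converges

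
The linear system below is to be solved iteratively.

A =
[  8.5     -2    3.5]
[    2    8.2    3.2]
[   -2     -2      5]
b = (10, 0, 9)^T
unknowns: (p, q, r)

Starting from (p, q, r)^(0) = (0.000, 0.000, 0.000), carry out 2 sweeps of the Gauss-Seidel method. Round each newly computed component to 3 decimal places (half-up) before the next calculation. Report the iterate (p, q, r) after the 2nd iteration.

Iteration 1:
  p = (10 - (-2)·0.000 - (3.5)·0.000) / (8.5) = 1.176
  q = (0 - (2)·1.176 - (3.2)·0.000) / (8.2) = -0.287
  r = (9 - (-2)·1.176 - (-2)·-0.287) / (5) = 2.156
Iteration 2:
  p = (10 - (-2)·-0.287 - (3.5)·2.156) / (8.5) = 0.221
  q = (0 - (2)·0.221 - (3.2)·2.156) / (8.2) = -0.895
  r = (9 - (-2)·0.221 - (-2)·-0.895) / (5) = 1.530

(0.221, -0.895, 1.530)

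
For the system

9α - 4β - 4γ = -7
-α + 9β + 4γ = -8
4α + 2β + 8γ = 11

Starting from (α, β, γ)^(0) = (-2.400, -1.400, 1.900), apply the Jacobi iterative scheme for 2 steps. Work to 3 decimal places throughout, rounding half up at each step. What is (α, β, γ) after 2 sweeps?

(-0.367, -2.251, 2.153)

Iteration 1:
  α = (-7 - (-4)·-1.400 - (-4)·1.900) / (9) = -0.556
  β = (-8 - (-1)·-2.400 - (4)·1.900) / (9) = -2.000
  γ = (11 - (4)·-2.400 - (2)·-1.400) / (8) = 2.925
Iteration 2:
  α = (-7 - (-4)·-2.000 - (-4)·2.925) / (9) = -0.367
  β = (-8 - (-1)·-0.556 - (4)·2.925) / (9) = -2.251
  γ = (11 - (4)·-0.556 - (2)·-2.000) / (8) = 2.153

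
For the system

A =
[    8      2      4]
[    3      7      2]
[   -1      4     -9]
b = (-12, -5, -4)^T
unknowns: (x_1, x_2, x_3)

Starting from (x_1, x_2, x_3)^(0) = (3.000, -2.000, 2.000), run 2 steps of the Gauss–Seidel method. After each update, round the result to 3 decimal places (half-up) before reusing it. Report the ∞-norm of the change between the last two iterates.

0.369

Iteration 1:
  x_1 = (-12 - (2)·-2.000 - (4)·2.000) / (8) = -2.000
  x_2 = (-5 - (3)·-2.000 - (2)·2.000) / (7) = -0.429
  x_3 = (-4 - (-1)·-2.000 - (4)·-0.429) / (-9) = 0.476
Iteration 2:
  x_1 = (-12 - (2)·-0.429 - (4)·0.476) / (8) = -1.631
  x_2 = (-5 - (3)·-1.631 - (2)·0.476) / (7) = -0.151
  x_3 = (-4 - (-1)·-1.631 - (4)·-0.151) / (-9) = 0.559
Change: (0.369, 0.278, 0.083) → max |·| = 0.369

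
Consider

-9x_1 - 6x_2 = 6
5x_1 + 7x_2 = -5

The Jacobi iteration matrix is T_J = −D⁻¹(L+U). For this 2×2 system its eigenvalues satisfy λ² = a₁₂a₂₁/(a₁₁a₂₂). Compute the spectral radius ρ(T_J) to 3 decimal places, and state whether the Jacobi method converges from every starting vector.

0.690

a₁₂a₂₁/(a₁₁a₂₂) = (-6)·(5) / ((-9)·(7)) = 0.476190
ρ = √|0.476190| = √0.476190 = 0.690
ρ < 1, so Jacobi converges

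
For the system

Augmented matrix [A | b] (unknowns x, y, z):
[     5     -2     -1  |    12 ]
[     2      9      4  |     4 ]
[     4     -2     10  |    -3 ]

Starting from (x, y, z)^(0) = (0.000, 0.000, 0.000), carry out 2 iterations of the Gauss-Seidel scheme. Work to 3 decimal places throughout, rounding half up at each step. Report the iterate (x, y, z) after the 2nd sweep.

Iteration 1:
  x = (12 - (-2)·0.000 - (-1)·0.000) / (5) = 2.400
  y = (4 - (2)·2.400 - (4)·0.000) / (9) = -0.089
  z = (-3 - (4)·2.400 - (-2)·-0.089) / (10) = -1.278
Iteration 2:
  x = (12 - (-2)·-0.089 - (-1)·-1.278) / (5) = 2.109
  y = (4 - (2)·2.109 - (4)·-1.278) / (9) = 0.544
  z = (-3 - (4)·2.109 - (-2)·0.544) / (10) = -1.035

(2.109, 0.544, -1.035)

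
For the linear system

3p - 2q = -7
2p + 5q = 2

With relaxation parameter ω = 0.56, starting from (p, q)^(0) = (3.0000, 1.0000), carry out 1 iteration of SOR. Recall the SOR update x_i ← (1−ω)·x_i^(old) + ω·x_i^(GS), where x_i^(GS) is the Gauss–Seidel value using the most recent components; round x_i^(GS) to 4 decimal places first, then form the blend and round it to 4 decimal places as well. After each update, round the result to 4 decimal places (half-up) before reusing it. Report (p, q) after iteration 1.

Iteration 1:
  p: GS value = (-7 - (-2)·1.0000) / (3) = -1.6667;  p ← (1−ω)·3.0000 + ω·-1.6667 = 0.3866
  q: GS value = (2 - (2)·0.3866) / (5) = 0.2454;  q ← (1−ω)·1.0000 + ω·0.2454 = 0.5774

(0.3866, 0.5774)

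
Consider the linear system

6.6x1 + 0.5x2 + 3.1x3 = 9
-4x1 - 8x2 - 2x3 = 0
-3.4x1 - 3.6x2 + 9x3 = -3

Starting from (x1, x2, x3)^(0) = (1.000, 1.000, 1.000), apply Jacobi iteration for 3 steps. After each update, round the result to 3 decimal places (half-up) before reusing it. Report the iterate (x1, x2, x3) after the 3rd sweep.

(1.555, -0.525, -0.083)

Iteration 1:
  x1 = (9 - (0.5)·1.000 - (3.1)·1.000) / (6.6) = 0.818
  x2 = (0 - (-4)·1.000 - (-2)·1.000) / (-8) = -0.750
  x3 = (-3 - (-3.4)·1.000 - (-3.6)·1.000) / (9) = 0.444
Iteration 2:
  x1 = (9 - (0.5)·-0.750 - (3.1)·0.444) / (6.6) = 1.212
  x2 = (0 - (-4)·0.818 - (-2)·0.444) / (-8) = -0.520
  x3 = (-3 - (-3.4)·0.818 - (-3.6)·-0.750) / (9) = -0.324
Iteration 3:
  x1 = (9 - (0.5)·-0.520 - (3.1)·-0.324) / (6.6) = 1.555
  x2 = (0 - (-4)·1.212 - (-2)·-0.324) / (-8) = -0.525
  x3 = (-3 - (-3.4)·1.212 - (-3.6)·-0.520) / (9) = -0.083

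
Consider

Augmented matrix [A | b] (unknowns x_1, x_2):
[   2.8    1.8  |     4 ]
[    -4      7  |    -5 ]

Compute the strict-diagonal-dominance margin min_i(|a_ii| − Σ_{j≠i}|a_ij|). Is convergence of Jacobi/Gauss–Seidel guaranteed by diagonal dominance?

row 1: |2.8| − (1.8) = 1
row 2: |7| − (4) = 3
minimum over rows = 1 → strictly diagonally dominant (convergence guaranteed)

1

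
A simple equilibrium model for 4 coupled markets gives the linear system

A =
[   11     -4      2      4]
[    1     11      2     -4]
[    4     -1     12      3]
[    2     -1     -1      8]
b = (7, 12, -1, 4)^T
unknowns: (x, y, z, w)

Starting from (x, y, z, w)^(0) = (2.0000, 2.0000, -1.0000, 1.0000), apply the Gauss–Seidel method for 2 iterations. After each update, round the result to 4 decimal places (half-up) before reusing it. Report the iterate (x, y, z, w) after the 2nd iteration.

Iteration 1:
  x = (7 - (-4)·2.0000 - (2)·-1.0000 - (4)·1.0000) / (11) = 1.1818
  y = (12 - (1)·1.1818 - (2)·-1.0000 - (-4)·1.0000) / (11) = 1.5289
  z = (-1 - (4)·1.1818 - (-1)·1.5289 - (3)·1.0000) / (12) = -0.5999
  w = (4 - (2)·1.1818 - (-1)·1.5289 - (-1)·-0.5999) / (8) = 0.3207
Iteration 2:
  x = (7 - (-4)·1.5289 - (2)·-0.5999 - (4)·0.3207) / (11) = 1.1848
  y = (12 - (1)·1.1848 - (2)·-0.5999 - (-4)·0.3207) / (11) = 1.2089
  z = (-1 - (4)·1.1848 - (-1)·1.2089 - (3)·0.3207) / (12) = -0.4577
  w = (4 - (2)·1.1848 - (-1)·1.2089 - (-1)·-0.4577) / (8) = 0.2977

(1.1848, 1.2089, -0.4577, 0.2977)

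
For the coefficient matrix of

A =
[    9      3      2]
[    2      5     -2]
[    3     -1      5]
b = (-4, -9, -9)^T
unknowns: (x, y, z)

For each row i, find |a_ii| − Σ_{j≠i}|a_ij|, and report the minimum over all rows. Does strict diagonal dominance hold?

row 1: |9| − (3+2) = 4
row 2: |5| − (2+2) = 1
row 3: |5| − (3+1) = 1
minimum over rows = 1 → strictly diagonally dominant (convergence guaranteed)

1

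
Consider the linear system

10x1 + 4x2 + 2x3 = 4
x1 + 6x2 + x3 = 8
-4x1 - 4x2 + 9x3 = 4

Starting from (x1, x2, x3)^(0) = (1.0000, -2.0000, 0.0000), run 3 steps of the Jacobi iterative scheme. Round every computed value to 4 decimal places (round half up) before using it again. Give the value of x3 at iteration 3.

Iteration 1:
  x1 = (4 - (4)·-2.0000 - (2)·0.0000) / (10) = 1.2000
  x2 = (8 - (1)·1.0000 - (1)·0.0000) / (6) = 1.1667
  x3 = (4 - (-4)·1.0000 - (-4)·-2.0000) / (9) = 0.0000
Iteration 2:
  x1 = (4 - (4)·1.1667 - (2)·0.0000) / (10) = -0.0667
  x2 = (8 - (1)·1.2000 - (1)·0.0000) / (6) = 1.1333
  x3 = (4 - (-4)·1.2000 - (-4)·1.1667) / (9) = 1.4963
Iteration 3:
  x1 = (4 - (4)·1.1333 - (2)·1.4963) / (10) = -0.3526
  x2 = (8 - (1)·-0.0667 - (1)·1.4963) / (6) = 1.0951
  x3 = (4 - (-4)·-0.0667 - (-4)·1.1333) / (9) = 0.9185

0.9185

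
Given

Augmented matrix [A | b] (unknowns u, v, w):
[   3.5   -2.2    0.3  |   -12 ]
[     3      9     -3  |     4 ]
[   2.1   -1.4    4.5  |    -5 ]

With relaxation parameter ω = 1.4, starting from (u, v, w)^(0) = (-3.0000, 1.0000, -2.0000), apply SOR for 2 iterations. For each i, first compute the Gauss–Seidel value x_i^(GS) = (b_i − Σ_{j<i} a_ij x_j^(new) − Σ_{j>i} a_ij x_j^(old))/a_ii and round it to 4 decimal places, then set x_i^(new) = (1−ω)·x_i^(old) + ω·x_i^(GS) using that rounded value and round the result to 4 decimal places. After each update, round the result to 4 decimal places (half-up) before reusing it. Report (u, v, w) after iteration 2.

Iteration 1:
  u: GS value = (-12 - (-2.2)·1.0000 - (0.3)·-2.0000) / (3.5) = -2.6286;  u ← (1−ω)·-3.0000 + ω·-2.6286 = -2.4800
  v: GS value = (4 - (3)·-2.4800 - (-3)·-2.0000) / (9) = 0.6044;  v ← (1−ω)·1.0000 + ω·0.6044 = 0.4462
  w: GS value = (-5 - (2.1)·-2.4800 - (-1.4)·0.4462) / (4.5) = 0.1850;  w ← (1−ω)·-2.0000 + ω·0.1850 = 1.0590
Iteration 2:
  u: GS value = (-12 - (-2.2)·0.4462 - (0.3)·1.0590) / (3.5) = -3.2389;  u ← (1−ω)·-2.4800 + ω·-3.2389 = -3.5425
  v: GS value = (4 - (3)·-3.5425 - (-3)·1.0590) / (9) = 1.9783;  v ← (1−ω)·0.4462 + ω·1.9783 = 2.5911
  w: GS value = (-5 - (2.1)·-3.5425 - (-1.4)·2.5911) / (4.5) = 1.3482;  w ← (1−ω)·1.0590 + ω·1.3482 = 1.4639

(-3.5425, 2.5911, 1.4639)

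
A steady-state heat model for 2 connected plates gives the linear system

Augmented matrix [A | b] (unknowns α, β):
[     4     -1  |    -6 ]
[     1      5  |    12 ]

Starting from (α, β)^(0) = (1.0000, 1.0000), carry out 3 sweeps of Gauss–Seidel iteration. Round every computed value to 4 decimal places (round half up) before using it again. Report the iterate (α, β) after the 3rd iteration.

(-0.8581, 2.5716)

Iteration 1:
  α = (-6 - (-1)·1.0000) / (4) = -1.2500
  β = (12 - (1)·-1.2500) / (5) = 2.6500
Iteration 2:
  α = (-6 - (-1)·2.6500) / (4) = -0.8375
  β = (12 - (1)·-0.8375) / (5) = 2.5675
Iteration 3:
  α = (-6 - (-1)·2.5675) / (4) = -0.8581
  β = (12 - (1)·-0.8581) / (5) = 2.5716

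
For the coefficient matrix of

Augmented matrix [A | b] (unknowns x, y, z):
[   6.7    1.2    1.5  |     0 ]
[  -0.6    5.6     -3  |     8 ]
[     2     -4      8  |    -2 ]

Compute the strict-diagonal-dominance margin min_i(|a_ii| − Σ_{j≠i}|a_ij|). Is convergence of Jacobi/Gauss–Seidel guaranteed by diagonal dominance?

2

row 1: |6.7| − (1.2+1.5) = 4
row 2: |5.6| − (0.6+3) = 2
row 3: |8| − (2+4) = 2
minimum over rows = 2 → strictly diagonally dominant (convergence guaranteed)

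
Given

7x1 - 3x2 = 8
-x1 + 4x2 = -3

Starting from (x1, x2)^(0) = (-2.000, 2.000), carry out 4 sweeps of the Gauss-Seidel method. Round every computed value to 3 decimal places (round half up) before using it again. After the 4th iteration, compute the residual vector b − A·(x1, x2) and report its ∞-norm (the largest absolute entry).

0.007

Iteration 1:
  x1 = (8 - (-3)·2.000) / (7) = 2.000
  x2 = (-3 - (-1)·2.000) / (4) = -0.250
Iteration 2:
  x1 = (8 - (-3)·-0.250) / (7) = 1.036
  x2 = (-3 - (-1)·1.036) / (4) = -0.491
Iteration 3:
  x1 = (8 - (-3)·-0.491) / (7) = 0.932
  x2 = (-3 - (-1)·0.932) / (4) = -0.517
Iteration 4:
  x1 = (8 - (-3)·-0.517) / (7) = 0.921
  x2 = (-3 - (-1)·0.921) / (4) = -0.520
Residual b − A·x = (-0.007, 0.001); ∞-norm = 0.007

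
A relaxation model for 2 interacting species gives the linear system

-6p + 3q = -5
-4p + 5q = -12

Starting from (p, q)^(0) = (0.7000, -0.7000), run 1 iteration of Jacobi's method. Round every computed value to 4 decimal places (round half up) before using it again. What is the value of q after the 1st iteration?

-1.8400

Iteration 1:
  p = (-5 - (3)·-0.7000) / (-6) = 0.4833
  q = (-12 - (-4)·0.7000) / (5) = -1.8400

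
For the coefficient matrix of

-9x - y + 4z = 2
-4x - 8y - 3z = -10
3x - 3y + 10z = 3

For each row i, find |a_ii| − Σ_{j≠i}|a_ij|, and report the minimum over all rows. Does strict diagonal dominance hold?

row 1: |-9| − (1+4) = 4
row 2: |-8| − (4+3) = 1
row 3: |10| − (3+3) = 4
minimum over rows = 1 → strictly diagonally dominant (convergence guaranteed)

1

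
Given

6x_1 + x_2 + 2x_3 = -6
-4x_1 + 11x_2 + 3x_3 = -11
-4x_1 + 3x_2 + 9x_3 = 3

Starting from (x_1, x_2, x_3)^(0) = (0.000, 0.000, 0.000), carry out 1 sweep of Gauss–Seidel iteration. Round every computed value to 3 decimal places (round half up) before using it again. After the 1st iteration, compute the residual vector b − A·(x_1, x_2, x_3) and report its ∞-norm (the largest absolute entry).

1.028

Iteration 1:
  x_1 = (-6 - (1)·0.000 - (2)·0.000) / (6) = -1.000
  x_2 = (-11 - (-4)·-1.000 - (3)·0.000) / (11) = -1.364
  x_3 = (3 - (-4)·-1.000 - (3)·-1.364) / (9) = 0.344
Residual b − A·x = (0.676, -1.028, -0.004); ∞-norm = 1.028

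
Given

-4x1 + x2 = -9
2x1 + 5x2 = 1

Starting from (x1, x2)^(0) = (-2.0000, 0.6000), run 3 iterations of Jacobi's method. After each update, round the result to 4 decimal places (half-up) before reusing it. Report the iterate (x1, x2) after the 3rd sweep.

(2.0600, -0.8000)

Iteration 1:
  x1 = (-9 - (1)·0.6000) / (-4) = 2.4000
  x2 = (1 - (2)·-2.0000) / (5) = 1.0000
Iteration 2:
  x1 = (-9 - (1)·1.0000) / (-4) = 2.5000
  x2 = (1 - (2)·2.4000) / (5) = -0.7600
Iteration 3:
  x1 = (-9 - (1)·-0.7600) / (-4) = 2.0600
  x2 = (1 - (2)·2.5000) / (5) = -0.8000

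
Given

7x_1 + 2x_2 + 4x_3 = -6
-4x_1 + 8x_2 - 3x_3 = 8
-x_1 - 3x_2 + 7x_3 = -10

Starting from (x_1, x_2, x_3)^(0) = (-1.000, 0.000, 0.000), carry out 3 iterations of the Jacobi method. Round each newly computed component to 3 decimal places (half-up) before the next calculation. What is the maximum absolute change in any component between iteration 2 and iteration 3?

0.466

Iteration 1:
  x_1 = (-6 - (2)·0.000 - (4)·0.000) / (7) = -0.857
  x_2 = (8 - (-4)·-1.000 - (-3)·0.000) / (8) = 0.500
  x_3 = (-10 - (-1)·-1.000 - (-3)·0.000) / (7) = -1.571
Iteration 2:
  x_1 = (-6 - (2)·0.500 - (4)·-1.571) / (7) = -0.102
  x_2 = (8 - (-4)·-0.857 - (-3)·-1.571) / (8) = -0.018
  x_3 = (-10 - (-1)·-0.857 - (-3)·0.500) / (7) = -1.337
Iteration 3:
  x_1 = (-6 - (2)·-0.018 - (4)·-1.337) / (7) = -0.088
  x_2 = (8 - (-4)·-0.102 - (-3)·-1.337) / (8) = 0.448
  x_3 = (-10 - (-1)·-0.102 - (-3)·-0.018) / (7) = -1.451
Change: (0.014, 0.466, -0.114) → max |·| = 0.466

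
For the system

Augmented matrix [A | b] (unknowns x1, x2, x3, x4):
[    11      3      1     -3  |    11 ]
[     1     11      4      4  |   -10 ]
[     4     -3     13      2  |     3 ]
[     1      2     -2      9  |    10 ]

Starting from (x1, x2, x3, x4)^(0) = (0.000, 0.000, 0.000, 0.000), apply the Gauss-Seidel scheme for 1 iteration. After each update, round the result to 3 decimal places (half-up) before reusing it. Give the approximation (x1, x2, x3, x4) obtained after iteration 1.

(1.000, -1.000, -0.308, 1.154)

Iteration 1:
  x1 = (11 - (3)·0.000 - (1)·0.000 - (-3)·0.000) / (11) = 1.000
  x2 = (-10 - (1)·1.000 - (4)·0.000 - (4)·0.000) / (11) = -1.000
  x3 = (3 - (4)·1.000 - (-3)·-1.000 - (2)·0.000) / (13) = -0.308
  x4 = (10 - (1)·1.000 - (2)·-1.000 - (-2)·-0.308) / (9) = 1.154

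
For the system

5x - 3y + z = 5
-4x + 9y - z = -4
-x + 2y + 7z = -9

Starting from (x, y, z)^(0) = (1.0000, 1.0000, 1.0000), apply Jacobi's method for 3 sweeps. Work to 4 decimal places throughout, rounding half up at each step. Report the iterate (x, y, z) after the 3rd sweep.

Iteration 1:
  x = (5 - (-3)·1.0000 - (1)·1.0000) / (5) = 1.4000
  y = (-4 - (-4)·1.0000 - (-1)·1.0000) / (9) = 0.1111
  z = (-9 - (-1)·1.0000 - (2)·1.0000) / (7) = -1.4286
Iteration 2:
  x = (5 - (-3)·0.1111 - (1)·-1.4286) / (5) = 1.3524
  y = (-4 - (-4)·1.4000 - (-1)·-1.4286) / (9) = 0.0190
  z = (-9 - (-1)·1.4000 - (2)·0.1111) / (7) = -1.1175
Iteration 3:
  x = (5 - (-3)·0.0190 - (1)·-1.1175) / (5) = 1.2349
  y = (-4 - (-4)·1.3524 - (-1)·-1.1175) / (9) = 0.0325
  z = (-9 - (-1)·1.3524 - (2)·0.0190) / (7) = -1.0979

(1.2349, 0.0325, -1.0979)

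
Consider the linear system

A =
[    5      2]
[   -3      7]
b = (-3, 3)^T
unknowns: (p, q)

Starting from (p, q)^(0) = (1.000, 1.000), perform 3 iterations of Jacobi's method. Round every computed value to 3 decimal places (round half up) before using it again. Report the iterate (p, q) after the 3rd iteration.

Iteration 1:
  p = (-3 - (2)·1.000) / (5) = -1.000
  q = (3 - (-3)·1.000) / (7) = 0.857
Iteration 2:
  p = (-3 - (2)·0.857) / (5) = -0.943
  q = (3 - (-3)·-1.000) / (7) = 0.000
Iteration 3:
  p = (-3 - (2)·0.000) / (5) = -0.600
  q = (3 - (-3)·-0.943) / (7) = 0.024

(-0.600, 0.024)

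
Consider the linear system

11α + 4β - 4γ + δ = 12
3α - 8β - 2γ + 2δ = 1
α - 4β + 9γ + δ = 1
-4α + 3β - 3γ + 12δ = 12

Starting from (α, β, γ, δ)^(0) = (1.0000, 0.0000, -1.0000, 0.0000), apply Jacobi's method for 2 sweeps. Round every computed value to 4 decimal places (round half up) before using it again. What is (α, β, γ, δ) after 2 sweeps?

Iteration 1:
  α = (12 - (4)·0.0000 - (-4)·-1.0000 - (1)·0.0000) / (11) = 0.7273
  β = (1 - (3)·1.0000 - (-2)·-1.0000 - (2)·0.0000) / (-8) = 0.5000
  γ = (1 - (1)·1.0000 - (-4)·0.0000 - (1)·0.0000) / (9) = 0.0000
  δ = (12 - (-4)·1.0000 - (3)·0.0000 - (-3)·-1.0000) / (12) = 1.0833
Iteration 2:
  α = (12 - (4)·0.5000 - (-4)·0.0000 - (1)·1.0833) / (11) = 0.8106
  β = (1 - (3)·0.7273 - (-2)·0.0000 - (2)·1.0833) / (-8) = 0.4186
  γ = (1 - (1)·0.7273 - (-4)·0.5000 - (1)·1.0833) / (9) = 0.1322
  δ = (12 - (-4)·0.7273 - (3)·0.5000 - (-3)·0.0000) / (12) = 1.1174

(0.8106, 0.4186, 0.1322, 1.1174)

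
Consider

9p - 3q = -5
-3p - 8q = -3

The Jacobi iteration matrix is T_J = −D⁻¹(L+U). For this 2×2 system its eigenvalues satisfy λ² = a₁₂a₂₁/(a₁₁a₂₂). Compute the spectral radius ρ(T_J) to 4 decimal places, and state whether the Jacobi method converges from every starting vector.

a₁₂a₂₁/(a₁₁a₂₂) = (-3)·(-3) / ((9)·(-8)) = -0.125000
ρ = √|-0.125000| = √0.125000 = 0.3536
ρ < 1, so Jacobi converges

0.3536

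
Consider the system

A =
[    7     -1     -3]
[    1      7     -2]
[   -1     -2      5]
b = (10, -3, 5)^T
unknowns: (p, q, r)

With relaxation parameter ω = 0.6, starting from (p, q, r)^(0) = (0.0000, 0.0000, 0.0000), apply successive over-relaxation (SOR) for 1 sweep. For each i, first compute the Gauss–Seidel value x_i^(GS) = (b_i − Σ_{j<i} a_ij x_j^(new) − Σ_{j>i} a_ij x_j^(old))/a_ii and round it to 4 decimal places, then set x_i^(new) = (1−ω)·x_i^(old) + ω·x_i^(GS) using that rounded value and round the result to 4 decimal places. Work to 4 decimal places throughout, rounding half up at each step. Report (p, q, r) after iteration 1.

(0.8572, -0.3306, 0.6235)

Iteration 1:
  p: GS value = (10 - (-1)·0.0000 - (-3)·0.0000) / (7) = 1.4286;  p ← (1−ω)·0.0000 + ω·1.4286 = 0.8572
  q: GS value = (-3 - (1)·0.8572 - (-2)·0.0000) / (7) = -0.5510;  q ← (1−ω)·0.0000 + ω·-0.5510 = -0.3306
  r: GS value = (5 - (-1)·0.8572 - (-2)·-0.3306) / (5) = 1.0392;  r ← (1−ω)·0.0000 + ω·1.0392 = 0.6235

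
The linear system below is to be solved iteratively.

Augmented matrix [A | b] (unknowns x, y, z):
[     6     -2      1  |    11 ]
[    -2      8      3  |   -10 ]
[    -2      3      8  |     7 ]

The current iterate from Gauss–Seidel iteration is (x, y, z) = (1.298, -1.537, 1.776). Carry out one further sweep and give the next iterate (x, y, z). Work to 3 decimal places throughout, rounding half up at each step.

One sweep:
  x = (11 - (-2)·-1.537 - (1)·1.776) / (6) = 1.025
  y = (-10 - (-2)·1.025 - (3)·1.776) / (8) = -1.660
  z = (7 - (-2)·1.025 - (3)·-1.660) / (8) = 1.754

(1.025, -1.660, 1.754)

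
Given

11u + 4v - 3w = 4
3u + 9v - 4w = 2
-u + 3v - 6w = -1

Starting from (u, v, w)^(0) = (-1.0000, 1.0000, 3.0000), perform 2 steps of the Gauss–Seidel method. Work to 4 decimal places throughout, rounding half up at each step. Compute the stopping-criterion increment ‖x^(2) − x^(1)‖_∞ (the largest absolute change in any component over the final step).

0.7888

Iteration 1:
  u = (4 - (4)·1.0000 - (-3)·3.0000) / (11) = 0.8182
  v = (2 - (3)·0.8182 - (-4)·3.0000) / (9) = 1.2828
  w = (-1 - (-1)·0.8182 - (3)·1.2828) / (-6) = 0.6717
Iteration 2:
  u = (4 - (4)·1.2828 - (-3)·0.6717) / (11) = 0.0804
  v = (2 - (3)·0.0804 - (-4)·0.6717) / (9) = 0.4940
  w = (-1 - (-1)·0.0804 - (3)·0.4940) / (-6) = 0.4003
Change: (-0.7378, -0.7888, -0.2714) → max |·| = 0.7888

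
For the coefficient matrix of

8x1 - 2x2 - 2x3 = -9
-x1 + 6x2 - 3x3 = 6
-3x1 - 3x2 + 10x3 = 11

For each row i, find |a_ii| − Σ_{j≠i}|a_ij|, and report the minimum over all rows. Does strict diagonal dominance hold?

row 1: |8| − (2+2) = 4
row 2: |6| − (1+3) = 2
row 3: |10| − (3+3) = 4
minimum over rows = 2 → strictly diagonally dominant (convergence guaranteed)

2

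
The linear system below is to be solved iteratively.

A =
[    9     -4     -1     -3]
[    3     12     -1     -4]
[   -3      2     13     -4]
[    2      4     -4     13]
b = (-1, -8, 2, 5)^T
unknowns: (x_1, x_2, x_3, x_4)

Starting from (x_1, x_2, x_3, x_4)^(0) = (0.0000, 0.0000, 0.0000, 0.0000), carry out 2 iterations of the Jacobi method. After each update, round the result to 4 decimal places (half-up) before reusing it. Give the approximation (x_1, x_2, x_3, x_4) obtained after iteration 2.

Iteration 1:
  x_1 = (-1 - (-4)·0.0000 - (-1)·0.0000 - (-3)·0.0000) / (9) = -0.1111
  x_2 = (-8 - (3)·0.0000 - (-1)·0.0000 - (-4)·0.0000) / (12) = -0.6667
  x_3 = (2 - (-3)·0.0000 - (2)·0.0000 - (-4)·0.0000) / (13) = 0.1538
  x_4 = (5 - (2)·0.0000 - (4)·0.0000 - (-4)·0.0000) / (13) = 0.3846
Iteration 2:
  x_1 = (-1 - (-4)·-0.6667 - (-1)·0.1538 - (-3)·0.3846) / (9) = -0.2621
  x_2 = (-8 - (3)·-0.1111 - (-1)·0.1538 - (-4)·0.3846) / (12) = -0.4979
  x_3 = (2 - (-3)·-0.1111 - (2)·-0.6667 - (-4)·0.3846) / (13) = 0.3491
  x_4 = (5 - (2)·-0.1111 - (4)·-0.6667 - (-4)·0.1538) / (13) = 0.6542

(-0.2621, -0.4979, 0.3491, 0.6542)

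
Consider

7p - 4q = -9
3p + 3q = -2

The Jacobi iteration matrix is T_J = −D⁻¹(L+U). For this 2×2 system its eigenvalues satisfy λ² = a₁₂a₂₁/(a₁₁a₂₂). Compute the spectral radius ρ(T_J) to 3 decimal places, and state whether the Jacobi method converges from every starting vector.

0.756

a₁₂a₂₁/(a₁₁a₂₂) = (-4)·(3) / ((7)·(3)) = -0.571429
ρ = √|-0.571429| = √0.571429 = 0.756
ρ < 1, so Jacobi converges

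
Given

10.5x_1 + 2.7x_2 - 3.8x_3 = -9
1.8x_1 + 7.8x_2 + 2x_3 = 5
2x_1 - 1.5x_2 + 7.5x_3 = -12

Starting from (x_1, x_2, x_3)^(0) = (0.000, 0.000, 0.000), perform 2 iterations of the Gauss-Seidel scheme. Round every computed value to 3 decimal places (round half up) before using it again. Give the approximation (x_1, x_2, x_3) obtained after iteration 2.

Iteration 1:
  x_1 = (-9 - (2.7)·0.000 - (-3.8)·0.000) / (10.5) = -0.857
  x_2 = (5 - (1.8)·-0.857 - (2)·0.000) / (7.8) = 0.839
  x_3 = (-12 - (2)·-0.857 - (-1.5)·0.839) / (7.5) = -1.204
Iteration 2:
  x_1 = (-9 - (2.7)·0.839 - (-3.8)·-1.204) / (10.5) = -1.509
  x_2 = (5 - (1.8)·-1.509 - (2)·-1.204) / (7.8) = 1.298
  x_3 = (-12 - (2)·-1.509 - (-1.5)·1.298) / (7.5) = -0.938

(-1.509, 1.298, -0.938)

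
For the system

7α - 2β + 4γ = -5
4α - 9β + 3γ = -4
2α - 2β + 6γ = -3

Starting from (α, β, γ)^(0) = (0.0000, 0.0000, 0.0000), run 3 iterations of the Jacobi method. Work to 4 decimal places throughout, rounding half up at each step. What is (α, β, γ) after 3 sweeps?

Iteration 1:
  α = (-5 - (-2)·0.0000 - (4)·0.0000) / (7) = -0.7143
  β = (-4 - (4)·0.0000 - (3)·0.0000) / (-9) = 0.4444
  γ = (-3 - (2)·0.0000 - (-2)·0.0000) / (6) = -0.5000
Iteration 2:
  α = (-5 - (-2)·0.4444 - (4)·-0.5000) / (7) = -0.3016
  β = (-4 - (4)·-0.7143 - (3)·-0.5000) / (-9) = -0.0397
  γ = (-3 - (2)·-0.7143 - (-2)·0.4444) / (6) = -0.1138
Iteration 3:
  α = (-5 - (-2)·-0.0397 - (4)·-0.1138) / (7) = -0.6606
  β = (-4 - (4)·-0.3016 - (3)·-0.1138) / (-9) = 0.2725
  γ = (-3 - (2)·-0.3016 - (-2)·-0.0397) / (6) = -0.4127

(-0.6606, 0.2725, -0.4127)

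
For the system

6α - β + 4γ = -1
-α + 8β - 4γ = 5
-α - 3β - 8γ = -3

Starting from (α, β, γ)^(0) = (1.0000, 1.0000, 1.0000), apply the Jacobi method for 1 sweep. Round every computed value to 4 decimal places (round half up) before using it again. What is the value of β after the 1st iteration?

1.2500

Iteration 1:
  α = (-1 - (-1)·1.0000 - (4)·1.0000) / (6) = -0.6667
  β = (5 - (-1)·1.0000 - (-4)·1.0000) / (8) = 1.2500
  γ = (-3 - (-1)·1.0000 - (-3)·1.0000) / (-8) = -0.1250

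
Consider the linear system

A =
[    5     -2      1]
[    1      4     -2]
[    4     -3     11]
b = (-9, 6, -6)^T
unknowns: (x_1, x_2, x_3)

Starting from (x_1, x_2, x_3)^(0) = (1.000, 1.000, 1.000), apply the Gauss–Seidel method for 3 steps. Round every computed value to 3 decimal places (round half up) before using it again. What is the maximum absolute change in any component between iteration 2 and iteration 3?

Iteration 1:
  x_1 = (-9 - (-2)·1.000 - (1)·1.000) / (5) = -1.600
  x_2 = (6 - (1)·-1.600 - (-2)·1.000) / (4) = 2.400
  x_3 = (-6 - (4)·-1.600 - (-3)·2.400) / (11) = 0.691
Iteration 2:
  x_1 = (-9 - (-2)·2.400 - (1)·0.691) / (5) = -0.978
  x_2 = (6 - (1)·-0.978 - (-2)·0.691) / (4) = 2.090
  x_3 = (-6 - (4)·-0.978 - (-3)·2.090) / (11) = 0.380
Iteration 3:
  x_1 = (-9 - (-2)·2.090 - (1)·0.380) / (5) = -1.040
  x_2 = (6 - (1)·-1.040 - (-2)·0.380) / (4) = 1.950
  x_3 = (-6 - (4)·-1.040 - (-3)·1.950) / (11) = 0.365
Change: (-0.062, -0.140, -0.015) → max |·| = 0.140

0.140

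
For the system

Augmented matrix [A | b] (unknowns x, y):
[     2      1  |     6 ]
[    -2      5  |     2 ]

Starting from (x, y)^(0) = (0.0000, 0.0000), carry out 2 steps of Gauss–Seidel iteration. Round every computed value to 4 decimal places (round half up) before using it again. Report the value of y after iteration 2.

Iteration 1:
  x = (6 - (1)·0.0000) / (2) = 3.0000
  y = (2 - (-2)·3.0000) / (5) = 1.6000
Iteration 2:
  x = (6 - (1)·1.6000) / (2) = 2.2000
  y = (2 - (-2)·2.2000) / (5) = 1.2800

1.2800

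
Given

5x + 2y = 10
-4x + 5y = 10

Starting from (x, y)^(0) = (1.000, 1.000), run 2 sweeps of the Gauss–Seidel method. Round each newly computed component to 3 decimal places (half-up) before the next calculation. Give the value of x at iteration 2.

0.688

Iteration 1:
  x = (10 - (2)·1.000) / (5) = 1.600
  y = (10 - (-4)·1.600) / (5) = 3.280
Iteration 2:
  x = (10 - (2)·3.280) / (5) = 0.688
  y = (10 - (-4)·0.688) / (5) = 2.550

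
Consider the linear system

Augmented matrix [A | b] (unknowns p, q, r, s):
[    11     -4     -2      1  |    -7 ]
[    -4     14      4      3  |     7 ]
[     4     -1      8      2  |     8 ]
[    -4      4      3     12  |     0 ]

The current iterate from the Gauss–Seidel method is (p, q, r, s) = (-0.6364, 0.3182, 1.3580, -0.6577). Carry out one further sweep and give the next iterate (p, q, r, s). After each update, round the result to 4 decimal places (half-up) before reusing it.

One sweep:
  p = (-7 - (-4)·0.3182 - (-2)·1.3580 - (1)·-0.6577) / (11) = -0.2140
  q = (7 - (-4)·-0.2140 - (4)·1.3580 - (3)·-0.6577) / (14) = 0.1918
  r = (8 - (4)·-0.2140 - (-1)·0.1918 - (2)·-0.6577) / (8) = 1.2954
  s = (0 - (-4)·-0.2140 - (4)·0.1918 - (3)·1.2954) / (12) = -0.4591

(-0.2140, 0.1918, 1.2954, -0.4591)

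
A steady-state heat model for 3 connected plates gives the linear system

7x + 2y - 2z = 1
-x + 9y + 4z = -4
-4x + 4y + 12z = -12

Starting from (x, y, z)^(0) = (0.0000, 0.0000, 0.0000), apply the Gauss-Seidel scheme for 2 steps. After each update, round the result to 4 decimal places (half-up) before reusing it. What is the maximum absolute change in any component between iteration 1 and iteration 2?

Iteration 1:
  x = (1 - (2)·0.0000 - (-2)·0.0000) / (7) = 0.1429
  y = (-4 - (-1)·0.1429 - (4)·0.0000) / (9) = -0.4286
  z = (-12 - (-4)·0.1429 - (4)·-0.4286) / (12) = -0.8095
Iteration 2:
  x = (1 - (2)·-0.4286 - (-2)·-0.8095) / (7) = 0.0340
  y = (-4 - (-1)·0.0340 - (4)·-0.8095) / (9) = -0.0809
  z = (-12 - (-4)·0.0340 - (4)·-0.0809) / (12) = -0.9617
Change: (-0.1089, 0.3477, -0.1522) → max |·| = 0.3477

0.3477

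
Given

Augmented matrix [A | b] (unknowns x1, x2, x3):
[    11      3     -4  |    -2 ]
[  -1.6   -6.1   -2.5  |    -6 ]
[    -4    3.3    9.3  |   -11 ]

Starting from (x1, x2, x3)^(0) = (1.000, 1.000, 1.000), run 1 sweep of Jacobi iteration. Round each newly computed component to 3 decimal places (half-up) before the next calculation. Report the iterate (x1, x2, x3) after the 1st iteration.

Iteration 1:
  x1 = (-2 - (3)·1.000 - (-4)·1.000) / (11) = -0.091
  x2 = (-6 - (-1.6)·1.000 - (-2.5)·1.000) / (-6.1) = 0.311
  x3 = (-11 - (-4)·1.000 - (3.3)·1.000) / (9.3) = -1.108

(-0.091, 0.311, -1.108)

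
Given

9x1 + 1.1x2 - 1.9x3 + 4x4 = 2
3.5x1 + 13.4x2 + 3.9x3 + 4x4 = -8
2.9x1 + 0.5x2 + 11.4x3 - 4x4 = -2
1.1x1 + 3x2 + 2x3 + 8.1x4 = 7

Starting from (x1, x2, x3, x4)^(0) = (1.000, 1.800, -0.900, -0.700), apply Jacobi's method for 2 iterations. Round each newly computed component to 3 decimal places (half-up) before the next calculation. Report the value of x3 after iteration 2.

-0.090

Iteration 1:
  x1 = (2 - (1.1)·1.800 - (-1.9)·-0.900 - (4)·-0.700) / (9) = 0.123
  x2 = (-8 - (3.5)·1.000 - (3.9)·-0.900 - (4)·-0.700) / (13.4) = -0.387
  x3 = (-2 - (2.9)·1.000 - (0.5)·1.800 - (-4)·-0.700) / (11.4) = -0.754
  x4 = (7 - (1.1)·1.000 - (3)·1.800 - (2)·-0.900) / (8.1) = 0.284
Iteration 2:
  x1 = (2 - (1.1)·-0.387 - (-1.9)·-0.754 - (4)·0.284) / (9) = -0.016
  x2 = (-8 - (3.5)·0.123 - (3.9)·-0.754 - (4)·0.284) / (13.4) = -0.494
  x3 = (-2 - (2.9)·0.123 - (0.5)·-0.387 - (-4)·0.284) / (11.4) = -0.090
  x4 = (7 - (1.1)·0.123 - (3)·-0.387 - (2)·-0.754) / (8.1) = 1.177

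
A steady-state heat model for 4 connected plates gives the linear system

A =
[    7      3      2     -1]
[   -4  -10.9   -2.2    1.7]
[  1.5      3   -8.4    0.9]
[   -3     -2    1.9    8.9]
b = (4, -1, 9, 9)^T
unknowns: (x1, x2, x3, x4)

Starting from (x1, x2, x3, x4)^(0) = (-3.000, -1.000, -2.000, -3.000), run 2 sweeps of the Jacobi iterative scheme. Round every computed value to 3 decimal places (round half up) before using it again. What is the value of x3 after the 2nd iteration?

-0.443

Iteration 1:
  x1 = (4 - (3)·-1.000 - (2)·-2.000 - (-1)·-3.000) / (7) = 1.143
  x2 = (-1 - (-4)·-3.000 - (-2.2)·-2.000 - (1.7)·-3.000) / (-10.9) = 1.128
  x3 = (9 - (1.5)·-3.000 - (3)·-1.000 - (0.9)·-3.000) / (-8.4) = -2.286
  x4 = (9 - (-3)·-3.000 - (-2)·-1.000 - (1.9)·-2.000) / (8.9) = 0.202
Iteration 2:
  x1 = (4 - (3)·1.128 - (2)·-2.286 - (-1)·0.202) / (7) = 0.770
  x2 = (-1 - (-4)·1.143 - (-2.2)·-2.286 - (1.7)·0.202) / (-10.9) = 0.165
  x3 = (9 - (1.5)·1.143 - (3)·1.128 - (0.9)·0.202) / (-8.4) = -0.443
  x4 = (9 - (-3)·1.143 - (-2)·1.128 - (1.9)·-2.286) / (8.9) = 2.138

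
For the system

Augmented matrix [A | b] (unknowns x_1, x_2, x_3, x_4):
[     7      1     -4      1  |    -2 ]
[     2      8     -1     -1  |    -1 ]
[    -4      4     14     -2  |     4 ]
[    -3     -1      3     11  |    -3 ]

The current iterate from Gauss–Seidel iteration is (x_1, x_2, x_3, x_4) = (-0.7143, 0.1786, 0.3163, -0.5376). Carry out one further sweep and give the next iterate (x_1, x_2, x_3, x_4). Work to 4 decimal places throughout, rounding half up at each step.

One sweep:
  x_1 = (-2 - (1)·0.1786 - (-4)·0.3163 - (1)·-0.5376) / (7) = -0.0537
  x_2 = (-1 - (2)·-0.0537 - (-1)·0.3163 - (-1)·-0.5376) / (8) = -0.1392
  x_3 = (4 - (-4)·-0.0537 - (4)·-0.1392 - (-2)·-0.5376) / (14) = 0.2333
  x_4 = (-3 - (-3)·-0.0537 - (-1)·-0.1392 - (3)·0.2333) / (11) = -0.3637

(-0.0537, -0.1392, 0.2333, -0.3637)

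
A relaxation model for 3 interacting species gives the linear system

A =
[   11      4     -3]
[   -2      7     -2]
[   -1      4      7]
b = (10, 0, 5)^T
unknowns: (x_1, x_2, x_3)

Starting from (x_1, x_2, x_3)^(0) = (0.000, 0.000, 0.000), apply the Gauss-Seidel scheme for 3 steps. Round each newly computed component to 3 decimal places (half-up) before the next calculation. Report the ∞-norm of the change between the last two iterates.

0.113

Iteration 1:
  x_1 = (10 - (4)·0.000 - (-3)·0.000) / (11) = 0.909
  x_2 = (0 - (-2)·0.909 - (-2)·0.000) / (7) = 0.260
  x_3 = (5 - (-1)·0.909 - (4)·0.260) / (7) = 0.696
Iteration 2:
  x_1 = (10 - (4)·0.260 - (-3)·0.696) / (11) = 1.004
  x_2 = (0 - (-2)·1.004 - (-2)·0.696) / (7) = 0.486
  x_3 = (5 - (-1)·1.004 - (4)·0.486) / (7) = 0.580
Iteration 3:
  x_1 = (10 - (4)·0.486 - (-3)·0.580) / (11) = 0.891
  x_2 = (0 - (-2)·0.891 - (-2)·0.580) / (7) = 0.420
  x_3 = (5 - (-1)·0.891 - (4)·0.420) / (7) = 0.602
Change: (-0.113, -0.066, 0.022) → max |·| = 0.113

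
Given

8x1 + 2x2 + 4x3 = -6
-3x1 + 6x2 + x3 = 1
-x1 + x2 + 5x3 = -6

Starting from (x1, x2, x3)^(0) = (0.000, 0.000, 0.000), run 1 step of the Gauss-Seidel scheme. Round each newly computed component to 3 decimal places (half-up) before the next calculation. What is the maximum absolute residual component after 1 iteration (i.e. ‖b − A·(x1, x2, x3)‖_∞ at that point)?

5.648

Iteration 1:
  x1 = (-6 - (2)·0.000 - (4)·0.000) / (8) = -0.750
  x2 = (1 - (-3)·-0.750 - (1)·0.000) / (6) = -0.208
  x3 = (-6 - (-1)·-0.750 - (1)·-0.208) / (5) = -1.308
Residual b − A·x = (5.648, 1.306, -0.002); ∞-norm = 5.648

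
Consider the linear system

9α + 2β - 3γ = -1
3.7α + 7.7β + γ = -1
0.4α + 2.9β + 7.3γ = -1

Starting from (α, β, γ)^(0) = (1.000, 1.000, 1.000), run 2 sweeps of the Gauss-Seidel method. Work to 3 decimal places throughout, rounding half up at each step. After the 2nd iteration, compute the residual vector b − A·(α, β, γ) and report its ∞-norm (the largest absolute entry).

0.515

Iteration 1:
  α = (-1 - (2)·1.000 - (-3)·1.000) / (9) = 0.000
  β = (-1 - (3.7)·0.000 - (1)·1.000) / (7.7) = -0.260
  γ = (-1 - (0.4)·0.000 - (2.9)·-0.260) / (7.3) = -0.034
Iteration 2:
  α = (-1 - (2)·-0.260 - (-3)·-0.034) / (9) = -0.065
  β = (-1 - (3.7)·-0.065 - (1)·-0.034) / (7.7) = -0.094
  γ = (-1 - (0.4)·-0.065 - (2.9)·-0.094) / (7.3) = -0.096
Residual b − A·x = (-0.515, 0.060, -0.001); ∞-norm = 0.515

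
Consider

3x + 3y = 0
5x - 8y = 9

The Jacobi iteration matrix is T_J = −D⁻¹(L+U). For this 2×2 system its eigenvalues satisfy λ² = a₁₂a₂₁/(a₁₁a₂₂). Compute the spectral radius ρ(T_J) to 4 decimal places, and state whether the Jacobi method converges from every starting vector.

a₁₂a₂₁/(a₁₁a₂₂) = (3)·(5) / ((3)·(-8)) = -0.625000
ρ = √|-0.625000| = √0.625000 = 0.7906
ρ < 1, so Jacobi converges

0.7906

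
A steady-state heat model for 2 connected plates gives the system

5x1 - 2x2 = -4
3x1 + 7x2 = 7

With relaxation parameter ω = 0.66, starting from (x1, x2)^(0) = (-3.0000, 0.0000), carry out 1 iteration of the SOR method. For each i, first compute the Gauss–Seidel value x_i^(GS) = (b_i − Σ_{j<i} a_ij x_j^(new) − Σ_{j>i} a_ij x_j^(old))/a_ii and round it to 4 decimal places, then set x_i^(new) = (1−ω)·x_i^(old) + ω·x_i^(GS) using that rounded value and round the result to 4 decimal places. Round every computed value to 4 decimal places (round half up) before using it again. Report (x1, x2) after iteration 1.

(-1.5480, 1.0978)

Iteration 1:
  x1: GS value = (-4 - (-2)·0.0000) / (5) = -0.8000;  x1 ← (1−ω)·-3.0000 + ω·-0.8000 = -1.5480
  x2: GS value = (7 - (3)·-1.5480) / (7) = 1.6634;  x2 ← (1−ω)·0.0000 + ω·1.6634 = 1.0978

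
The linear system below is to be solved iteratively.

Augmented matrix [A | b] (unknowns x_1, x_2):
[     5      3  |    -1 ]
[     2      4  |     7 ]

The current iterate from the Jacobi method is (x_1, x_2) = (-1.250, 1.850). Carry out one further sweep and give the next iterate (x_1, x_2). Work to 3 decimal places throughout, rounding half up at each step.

(-1.310, 2.375)

One sweep:
  x_1 = (-1 - (3)·1.850) / (5) = -1.310
  x_2 = (7 - (2)·-1.250) / (4) = 2.375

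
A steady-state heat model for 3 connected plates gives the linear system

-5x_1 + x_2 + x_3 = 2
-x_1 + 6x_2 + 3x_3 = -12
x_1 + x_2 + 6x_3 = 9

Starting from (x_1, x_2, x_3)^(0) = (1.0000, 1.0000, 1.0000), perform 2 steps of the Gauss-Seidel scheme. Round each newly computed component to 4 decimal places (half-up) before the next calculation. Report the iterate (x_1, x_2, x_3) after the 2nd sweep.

(-0.5167, -3.0445, 2.0935)

Iteration 1:
  x_1 = (2 - (1)·1.0000 - (1)·1.0000) / (-5) = 0.0000
  x_2 = (-12 - (-1)·0.0000 - (3)·1.0000) / (6) = -2.5000
  x_3 = (9 - (1)·0.0000 - (1)·-2.5000) / (6) = 1.9167
Iteration 2:
  x_1 = (2 - (1)·-2.5000 - (1)·1.9167) / (-5) = -0.5167
  x_2 = (-12 - (-1)·-0.5167 - (3)·1.9167) / (6) = -3.0445
  x_3 = (9 - (1)·-0.5167 - (1)·-3.0445) / (6) = 2.0935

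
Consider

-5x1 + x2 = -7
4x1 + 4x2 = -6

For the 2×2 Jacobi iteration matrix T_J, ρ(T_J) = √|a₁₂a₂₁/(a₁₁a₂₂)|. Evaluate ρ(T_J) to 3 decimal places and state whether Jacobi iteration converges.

0.447

a₁₂a₂₁/(a₁₁a₂₂) = (1)·(4) / ((-5)·(4)) = -0.200000
ρ = √|-0.200000| = √0.200000 = 0.447
ρ < 1, so Jacobi converges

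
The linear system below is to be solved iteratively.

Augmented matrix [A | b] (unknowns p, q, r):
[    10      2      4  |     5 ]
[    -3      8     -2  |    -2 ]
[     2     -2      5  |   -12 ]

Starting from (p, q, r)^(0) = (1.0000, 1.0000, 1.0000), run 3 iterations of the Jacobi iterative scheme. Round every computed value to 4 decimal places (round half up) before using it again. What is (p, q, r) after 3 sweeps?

Iteration 1:
  p = (5 - (2)·1.0000 - (4)·1.0000) / (10) = -0.1000
  q = (-2 - (-3)·1.0000 - (-2)·1.0000) / (8) = 0.3750
  r = (-12 - (2)·1.0000 - (-2)·1.0000) / (5) = -2.4000
Iteration 2:
  p = (5 - (2)·0.3750 - (4)·-2.4000) / (10) = 1.3850
  q = (-2 - (-3)·-0.1000 - (-2)·-2.4000) / (8) = -0.8875
  r = (-12 - (2)·-0.1000 - (-2)·0.3750) / (5) = -2.2100
Iteration 3:
  p = (5 - (2)·-0.8875 - (4)·-2.2100) / (10) = 1.5615
  q = (-2 - (-3)·1.3850 - (-2)·-2.2100) / (8) = -0.2831
  r = (-12 - (2)·1.3850 - (-2)·-0.8875) / (5) = -3.3090

(1.5615, -0.2831, -3.3090)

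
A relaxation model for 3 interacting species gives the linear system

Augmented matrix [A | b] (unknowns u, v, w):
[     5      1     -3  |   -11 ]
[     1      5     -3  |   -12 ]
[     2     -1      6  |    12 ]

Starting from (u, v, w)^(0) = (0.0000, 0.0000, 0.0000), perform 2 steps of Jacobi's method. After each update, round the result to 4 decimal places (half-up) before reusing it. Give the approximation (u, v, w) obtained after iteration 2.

Iteration 1:
  u = (-11 - (1)·0.0000 - (-3)·0.0000) / (5) = -2.2000
  v = (-12 - (1)·0.0000 - (-3)·0.0000) / (5) = -2.4000
  w = (12 - (2)·0.0000 - (-1)·0.0000) / (6) = 2.0000
Iteration 2:
  u = (-11 - (1)·-2.4000 - (-3)·2.0000) / (5) = -0.5200
  v = (-12 - (1)·-2.2000 - (-3)·2.0000) / (5) = -0.7600
  w = (12 - (2)·-2.2000 - (-1)·-2.4000) / (6) = 2.3333

(-0.5200, -0.7600, 2.3333)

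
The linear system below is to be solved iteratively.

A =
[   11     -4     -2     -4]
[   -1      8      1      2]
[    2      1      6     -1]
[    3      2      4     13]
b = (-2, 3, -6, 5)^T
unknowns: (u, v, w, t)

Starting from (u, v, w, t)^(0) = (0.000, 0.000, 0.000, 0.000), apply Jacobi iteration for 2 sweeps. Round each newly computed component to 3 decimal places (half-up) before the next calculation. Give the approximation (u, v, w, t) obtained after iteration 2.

Iteration 1:
  u = (-2 - (-4)·0.000 - (-2)·0.000 - (-4)·0.000) / (11) = -0.182
  v = (3 - (-1)·0.000 - (1)·0.000 - (2)·0.000) / (8) = 0.375
  w = (-6 - (2)·0.000 - (1)·0.000 - (-1)·0.000) / (6) = -1.000
  t = (5 - (3)·0.000 - (2)·0.000 - (4)·0.000) / (13) = 0.385
Iteration 2:
  u = (-2 - (-4)·0.375 - (-2)·-1.000 - (-4)·0.385) / (11) = -0.087
  v = (3 - (-1)·-0.182 - (1)·-1.000 - (2)·0.385) / (8) = 0.381
  w = (-6 - (2)·-0.182 - (1)·0.375 - (-1)·0.385) / (6) = -0.938
  t = (5 - (3)·-0.182 - (2)·0.375 - (4)·-1.000) / (13) = 0.677

(-0.087, 0.381, -0.938, 0.677)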